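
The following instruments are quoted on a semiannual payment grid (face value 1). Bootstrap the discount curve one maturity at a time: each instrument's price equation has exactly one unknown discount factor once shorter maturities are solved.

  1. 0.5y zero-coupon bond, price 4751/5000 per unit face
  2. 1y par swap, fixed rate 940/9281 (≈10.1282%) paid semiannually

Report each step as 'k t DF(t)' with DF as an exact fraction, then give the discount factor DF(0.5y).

1 1/2 4751/5000
2 1 453/500
DF(0.5y) = 4751/5000 ≈ 0.950200

step 1 [0.5y] zero: DF = P = 4751/5000 ≈ 0.950200
step 2 [1y] swap r/2=470/9281: DF=(1 − 470/9281·(0.950200))/(1+470/9281) = 453/500 ≈ 0.906000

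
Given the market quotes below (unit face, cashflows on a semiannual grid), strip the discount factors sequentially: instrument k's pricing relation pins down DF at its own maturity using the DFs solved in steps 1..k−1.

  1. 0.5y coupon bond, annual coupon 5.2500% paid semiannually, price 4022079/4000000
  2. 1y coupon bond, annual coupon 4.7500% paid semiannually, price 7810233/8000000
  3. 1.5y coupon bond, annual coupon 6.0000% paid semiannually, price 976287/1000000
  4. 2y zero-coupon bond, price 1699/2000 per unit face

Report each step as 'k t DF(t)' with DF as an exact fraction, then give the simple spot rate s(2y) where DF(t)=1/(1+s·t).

1 1/2 4899/5000
2 1 9309/10000
3 3/2 4461/5000
4 2 1699/2000
s(2y) = (1/(1699/2000) − 1)/(2) = 301/3398 ≈ 8.8582%

step 1 [0.5y] bond c/2=21/800: DF=(4022079/4000000 − 21/800·(0))/(1+21/800) = 4899/5000 ≈ 0.979800
step 2 [1y] bond c/2=19/800: DF=(7810233/8000000 − 19/800·(0.979800))/(1+19/800) = 9309/10000 ≈ 0.930900
step 3 [1.5y] bond c/2=3/100: DF=(976287/1000000 − 3/100·(0.979800+0.930900))/(1+3/100) = 4461/5000 ≈ 0.892200
step 4 [2y] zero: DF = P = 1699/2000 ≈ 0.849500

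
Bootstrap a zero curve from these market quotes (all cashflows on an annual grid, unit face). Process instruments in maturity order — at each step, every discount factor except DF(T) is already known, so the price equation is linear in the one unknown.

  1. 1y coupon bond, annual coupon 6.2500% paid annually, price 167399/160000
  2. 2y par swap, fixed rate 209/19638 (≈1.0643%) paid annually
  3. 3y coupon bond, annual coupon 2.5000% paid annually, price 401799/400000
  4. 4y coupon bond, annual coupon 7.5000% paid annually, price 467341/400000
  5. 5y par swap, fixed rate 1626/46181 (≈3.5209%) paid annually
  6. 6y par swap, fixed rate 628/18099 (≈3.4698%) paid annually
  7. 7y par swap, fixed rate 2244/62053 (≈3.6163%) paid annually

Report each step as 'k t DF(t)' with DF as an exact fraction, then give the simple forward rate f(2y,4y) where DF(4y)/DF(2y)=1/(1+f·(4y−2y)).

step 1 [1y] bond c/1=1/16: DF=(167399/160000 − 1/16·(0))/(1+1/16) = 9847/10000 ≈ 0.984700
step 2 [2y] swap r/1=209/19638: DF=(1 − 209/19638·(0.984700))/(1+209/19638) = 9791/10000 ≈ 0.979100
step 3 [3y] bond c/1=1/40: DF=(401799/400000 − 1/40·(0.984700+0.979100))/(1+1/40) = 9321/10000 ≈ 0.932100
step 4 [4y] bond c/1=3/40: DF=(467341/400000 − 3/40·(0.984700+0.979100+0.932100))/(1+3/40) = 553/625 ≈ 0.884800
step 5 [5y] swap r/1=1626/46181: DF=(1 − 1626/46181·(0.984700+0.979100+0.932100+0.884800))/(1+1626/46181) = 4187/5000 ≈ 0.837400
step 6 [6y] swap r/1=628/18099: DF=(1 − 628/18099·(0.984700+0.979100+0.932100+0.884800+0.837400))/(1+628/18099) = 2029/2500 ≈ 0.811600
step 7 [7y] swap r/1=2244/62053: DF=(1 − 2244/62053·(0.984700+0.979100+0.932100+0.884800+0.837400+0.811600))/(1+2244/62053) = 1939/2500 ≈ 0.775600

1 1 9847/10000
2 2 9791/10000
3 3 9321/10000
4 4 553/625
5 5 4187/5000
6 6 2029/2500
7 7 1939/2500
f(2y,4y) = ((9791/10000)/(553/625) − 1)/(2) = 943/17696 ≈ 5.3289%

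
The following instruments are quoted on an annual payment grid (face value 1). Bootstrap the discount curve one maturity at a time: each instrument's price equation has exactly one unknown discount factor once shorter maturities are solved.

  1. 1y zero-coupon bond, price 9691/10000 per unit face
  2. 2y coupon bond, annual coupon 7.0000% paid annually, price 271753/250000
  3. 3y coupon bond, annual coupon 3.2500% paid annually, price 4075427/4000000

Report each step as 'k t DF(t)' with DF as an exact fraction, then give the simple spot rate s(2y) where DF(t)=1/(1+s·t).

step 1 [1y] zero: DF = P = 9691/10000 ≈ 0.969100
step 2 [2y] bond c/1=7/100: DF=(271753/250000 − 7/100·(0.969100))/(1+7/100) = 381/400 ≈ 0.952500
step 3 [3y] bond c/1=13/400: DF=(4075427/4000000 − 13/400·(0.969100+0.952500))/(1+13/400) = 9263/10000 ≈ 0.926300

1 1 9691/10000
2 2 381/400
3 3 9263/10000
s(2y) = (1/(381/400) − 1)/(2) = 19/762 ≈ 2.4934%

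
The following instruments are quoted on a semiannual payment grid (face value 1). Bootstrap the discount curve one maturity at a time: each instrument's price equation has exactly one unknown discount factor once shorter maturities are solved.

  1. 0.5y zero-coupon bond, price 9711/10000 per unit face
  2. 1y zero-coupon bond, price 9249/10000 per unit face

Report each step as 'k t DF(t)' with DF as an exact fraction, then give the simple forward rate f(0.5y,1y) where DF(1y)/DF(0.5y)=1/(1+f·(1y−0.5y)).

1 1/2 9711/10000
2 1 9249/10000
f(0.5y,1y) = ((9711/10000)/(9249/10000) − 1)/(1/2) = 308/3083 ≈ 9.9903%

step 1 [0.5y] zero: DF = P = 9711/10000 ≈ 0.971100
step 2 [1y] zero: DF = P = 9249/10000 ≈ 0.924900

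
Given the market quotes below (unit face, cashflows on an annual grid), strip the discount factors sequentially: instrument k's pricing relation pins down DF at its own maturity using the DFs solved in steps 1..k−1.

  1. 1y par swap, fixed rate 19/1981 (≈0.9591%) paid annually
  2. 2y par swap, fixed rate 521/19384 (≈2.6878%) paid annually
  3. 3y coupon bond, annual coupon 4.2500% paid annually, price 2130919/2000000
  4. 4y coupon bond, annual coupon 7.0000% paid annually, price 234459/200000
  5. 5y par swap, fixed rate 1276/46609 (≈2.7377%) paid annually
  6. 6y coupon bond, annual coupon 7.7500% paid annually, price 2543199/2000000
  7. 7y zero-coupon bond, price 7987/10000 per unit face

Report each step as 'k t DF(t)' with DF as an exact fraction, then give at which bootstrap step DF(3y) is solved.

step 1 [1y] swap r/1=19/1981: DF=(1 − 19/1981·(0))/(1+19/1981) = 1981/2000 ≈ 0.990500
step 2 [2y] swap r/1=521/19384: DF=(1 − 521/19384·(0.990500))/(1+521/19384) = 9479/10000 ≈ 0.947900
step 3 [3y] bond c/1=17/400: DF=(2130919/2000000 − 17/400·(0.990500+0.947900))/(1+17/400) = 943/1000 ≈ 0.943000
step 4 [4y] bond c/1=7/100: DF=(234459/200000 − 7/100·(0.990500+0.947900+0.943000))/(1+7/100) = 9071/10000 ≈ 0.907100
step 5 [5y] swap r/1=1276/46609: DF=(1 − 1276/46609·(0.990500+0.947900+0.943000+0.907100))/(1+1276/46609) = 2181/2500 ≈ 0.872400
step 6 [6y] bond c/1=31/400: DF=(2543199/2000000 − 31/400·(0.990500+0.947900+0.943000+0.907100+0.872400))/(1+31/400) = 8449/10000 ≈ 0.844900
step 7 [7y] zero: DF = P = 7987/10000 ≈ 0.798700

1 1 1981/2000
2 2 9479/10000
3 3 943/1000
4 4 9071/10000
5 5 2181/2500
6 6 8449/10000
7 7 7987/10000
DF(3y) is solved at step 3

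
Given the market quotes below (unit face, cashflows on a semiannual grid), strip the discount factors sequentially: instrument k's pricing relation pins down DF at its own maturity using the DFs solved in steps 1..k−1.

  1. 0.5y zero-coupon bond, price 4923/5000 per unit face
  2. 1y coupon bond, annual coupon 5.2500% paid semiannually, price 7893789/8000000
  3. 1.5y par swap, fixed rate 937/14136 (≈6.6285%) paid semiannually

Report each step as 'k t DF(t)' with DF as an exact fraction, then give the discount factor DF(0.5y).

1 1/2 4923/5000
2 1 9363/10000
3 3/2 9063/10000
DF(0.5y) = 4923/5000 ≈ 0.984600

step 1 [0.5y] zero: DF = P = 4923/5000 ≈ 0.984600
step 2 [1y] bond c/2=21/800: DF=(7893789/8000000 − 21/800·(0.984600))/(1+21/800) = 9363/10000 ≈ 0.936300
step 3 [1.5y] swap r/2=937/28272: DF=(1 − 937/28272·(0.984600+0.936300))/(1+937/28272) = 9063/10000 ≈ 0.906300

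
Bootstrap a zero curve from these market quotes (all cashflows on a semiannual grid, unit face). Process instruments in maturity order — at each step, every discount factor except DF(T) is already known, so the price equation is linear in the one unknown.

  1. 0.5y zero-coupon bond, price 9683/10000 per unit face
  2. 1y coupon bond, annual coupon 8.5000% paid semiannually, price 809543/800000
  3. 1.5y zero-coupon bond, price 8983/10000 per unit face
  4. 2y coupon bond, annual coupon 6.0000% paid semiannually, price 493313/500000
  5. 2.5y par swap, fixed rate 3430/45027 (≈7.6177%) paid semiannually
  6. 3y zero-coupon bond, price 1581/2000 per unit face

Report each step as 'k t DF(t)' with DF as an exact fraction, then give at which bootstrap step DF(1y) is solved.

step 1 [0.5y] zero: DF = P = 9683/10000 ≈ 0.968300
step 2 [1y] bond c/2=17/400: DF=(809543/800000 − 17/400·(0.968300))/(1+17/400) = 582/625 ≈ 0.931200
step 3 [1.5y] zero: DF = P = 8983/10000 ≈ 0.898300
step 4 [2y] bond c/2=3/100: DF=(493313/500000 − 3/100·(0.968300+0.931200+0.898300))/(1+3/100) = 2191/2500 ≈ 0.876400
step 5 [2.5y] swap r/2=1715/45027: DF=(1 − 1715/45027·(0.968300+0.931200+0.898300+0.876400))/(1+1715/45027) = 1657/2000 ≈ 0.828500
step 6 [3y] zero: DF = P = 1581/2000 ≈ 0.790500

1 1/2 9683/10000
2 1 582/625
3 3/2 8983/10000
4 2 2191/2500
5 5/2 1657/2000
6 3 1581/2000
DF(1y) is solved at step 2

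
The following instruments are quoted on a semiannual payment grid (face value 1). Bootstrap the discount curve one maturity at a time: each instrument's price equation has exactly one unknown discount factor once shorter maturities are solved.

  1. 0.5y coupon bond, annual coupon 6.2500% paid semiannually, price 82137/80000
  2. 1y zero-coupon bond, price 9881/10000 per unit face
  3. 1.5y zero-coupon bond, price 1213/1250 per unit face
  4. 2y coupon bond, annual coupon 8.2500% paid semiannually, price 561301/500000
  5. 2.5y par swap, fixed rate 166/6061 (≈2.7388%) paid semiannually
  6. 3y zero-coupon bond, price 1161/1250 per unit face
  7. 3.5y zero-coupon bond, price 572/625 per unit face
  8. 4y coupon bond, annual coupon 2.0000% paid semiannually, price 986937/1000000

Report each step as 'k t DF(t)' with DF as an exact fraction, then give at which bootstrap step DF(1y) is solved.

1 1/2 2489/2500
2 1 9881/10000
3 3/2 1213/1250
4 2 9611/10000
5 5/2 1167/1250
6 3 1161/1250
7 7/2 572/625
8 4 9109/10000
DF(1y) is solved at step 2

step 1 [0.5y] bond c/2=1/32: DF=(82137/80000 − 1/32·(0))/(1+1/32) = 2489/2500 ≈ 0.995600
step 2 [1y] zero: DF = P = 9881/10000 ≈ 0.988100
step 3 [1.5y] zero: DF = P = 1213/1250 ≈ 0.970400
step 4 [2y] bond c/2=33/800: DF=(561301/500000 − 33/800·(0.995600+0.988100+0.970400))/(1+33/800) = 9611/10000 ≈ 0.961100
step 5 [2.5y] swap r/2=83/6061: DF=(1 − 83/6061·(0.995600+0.988100+0.970400+0.961100))/(1+83/6061) = 1167/1250 ≈ 0.933600
step 6 [3y] zero: DF = P = 1161/1250 ≈ 0.928800
step 7 [3.5y] zero: DF = P = 572/625 ≈ 0.915200
step 8 [4y] bond c/2=1/100: DF=(986937/1000000 − 1/100·(0.995600+0.988100+0.970400+0.961100+0.933600+0.928800+0.915200))/(1+1/100) = 9109/10000 ≈ 0.910900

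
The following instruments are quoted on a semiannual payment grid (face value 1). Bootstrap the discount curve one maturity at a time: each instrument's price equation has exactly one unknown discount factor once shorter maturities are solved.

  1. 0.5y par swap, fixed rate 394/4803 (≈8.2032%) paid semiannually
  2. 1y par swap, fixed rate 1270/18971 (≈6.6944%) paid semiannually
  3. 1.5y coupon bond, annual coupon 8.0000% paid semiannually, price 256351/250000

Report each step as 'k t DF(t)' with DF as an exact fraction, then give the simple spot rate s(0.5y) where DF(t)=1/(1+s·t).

step 1 [0.5y] swap r/2=197/4803: DF=(1 − 197/4803·(0))/(1+197/4803) = 4803/5000 ≈ 0.960600
step 2 [1y] swap r/2=635/18971: DF=(1 − 635/18971·(0.960600))/(1+635/18971) = 1873/2000 ≈ 0.936500
step 3 [1.5y] bond c/2=1/25: DF=(256351/250000 − 1/25·(0.960600+0.936500))/(1+1/25) = 913/1000 ≈ 0.913000

1 1/2 4803/5000
2 1 1873/2000
3 3/2 913/1000
s(0.5y) = (1/(4803/5000) − 1)/(1/2) = 394/4803 ≈ 8.2032%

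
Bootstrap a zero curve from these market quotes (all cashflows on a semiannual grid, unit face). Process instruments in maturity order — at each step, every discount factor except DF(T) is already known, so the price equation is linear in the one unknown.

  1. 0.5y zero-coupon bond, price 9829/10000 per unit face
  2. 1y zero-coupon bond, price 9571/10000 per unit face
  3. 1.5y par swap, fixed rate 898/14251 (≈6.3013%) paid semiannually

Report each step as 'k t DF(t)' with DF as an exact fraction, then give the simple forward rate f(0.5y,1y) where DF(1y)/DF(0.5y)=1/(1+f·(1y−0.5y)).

1 1/2 9829/10000
2 1 9571/10000
3 3/2 4551/5000
f(0.5y,1y) = ((9829/10000)/(9571/10000) − 1)/(1/2) = 516/9571 ≈ 5.3913%

step 1 [0.5y] zero: DF = P = 9829/10000 ≈ 0.982900
step 2 [1y] zero: DF = P = 9571/10000 ≈ 0.957100
step 3 [1.5y] swap r/2=449/14251: DF=(1 − 449/14251·(0.982900+0.957100))/(1+449/14251) = 4551/5000 ≈ 0.910200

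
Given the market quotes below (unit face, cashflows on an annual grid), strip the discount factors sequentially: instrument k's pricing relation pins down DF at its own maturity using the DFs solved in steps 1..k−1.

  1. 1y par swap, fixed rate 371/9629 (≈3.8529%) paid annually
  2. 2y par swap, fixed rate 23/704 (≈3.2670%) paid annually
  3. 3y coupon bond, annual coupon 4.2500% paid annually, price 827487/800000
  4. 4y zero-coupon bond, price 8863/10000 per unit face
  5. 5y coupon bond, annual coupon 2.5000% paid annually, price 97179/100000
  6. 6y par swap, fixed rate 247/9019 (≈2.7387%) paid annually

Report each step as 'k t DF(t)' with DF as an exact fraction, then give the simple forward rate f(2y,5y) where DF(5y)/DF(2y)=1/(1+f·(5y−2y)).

step 1 [1y] swap r/1=371/9629: DF=(1 − 371/9629·(0))/(1+371/9629) = 9629/10000 ≈ 0.962900
step 2 [2y] swap r/1=23/704: DF=(1 − 23/704·(0.962900))/(1+23/704) = 9379/10000 ≈ 0.937900
step 3 [3y] bond c/1=17/400: DF=(827487/800000 − 17/400·(0.962900+0.937900))/(1+17/400) = 9147/10000 ≈ 0.914700
step 4 [4y] zero: DF = P = 8863/10000 ≈ 0.886300
step 5 [5y] bond c/1=1/40: DF=(97179/100000 − 1/40·(0.962900+0.937900+0.914700+0.886300))/(1+1/40) = 4289/5000 ≈ 0.857800
step 6 [6y] swap r/1=247/9019: DF=(1 − 247/9019·(0.962900+0.937900+0.914700+0.886300+0.857800))/(1+247/9019) = 4259/5000 ≈ 0.851800

1 1 9629/10000
2 2 9379/10000
3 3 9147/10000
4 4 8863/10000
5 5 4289/5000
6 6 4259/5000
f(2y,5y) = ((9379/10000)/(4289/5000) − 1)/(3) = 267/8578 ≈ 3.1126%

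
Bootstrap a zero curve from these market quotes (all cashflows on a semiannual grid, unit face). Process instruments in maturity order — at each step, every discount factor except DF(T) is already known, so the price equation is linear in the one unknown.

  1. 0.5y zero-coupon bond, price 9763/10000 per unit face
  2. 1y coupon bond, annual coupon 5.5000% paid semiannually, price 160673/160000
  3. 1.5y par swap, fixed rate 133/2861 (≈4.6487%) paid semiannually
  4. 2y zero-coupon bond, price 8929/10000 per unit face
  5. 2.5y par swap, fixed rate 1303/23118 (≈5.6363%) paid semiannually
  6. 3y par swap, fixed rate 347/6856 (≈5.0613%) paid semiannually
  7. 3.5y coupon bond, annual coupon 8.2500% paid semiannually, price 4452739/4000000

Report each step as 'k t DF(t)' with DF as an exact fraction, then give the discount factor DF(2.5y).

1 1/2 9763/10000
2 1 1189/1250
3 3/2 1867/2000
4 2 8929/10000
5 5/2 8697/10000
6 3 2153/2500
7 7/2 4259/5000
DF(2.5y) = 8697/10000 ≈ 0.869700

step 1 [0.5y] zero: DF = P = 9763/10000 ≈ 0.976300
step 2 [1y] bond c/2=11/400: DF=(160673/160000 − 11/400·(0.976300))/(1+11/400) = 1189/1250 ≈ 0.951200
step 3 [1.5y] swap r/2=133/5722: DF=(1 − 133/5722·(0.976300+0.951200))/(1+133/5722) = 1867/2000 ≈ 0.933500
step 4 [2y] zero: DF = P = 8929/10000 ≈ 0.892900
step 5 [2.5y] swap r/2=1303/46236: DF=(1 − 1303/46236·(0.976300+0.951200+0.933500+0.892900))/(1+1303/46236) = 8697/10000 ≈ 0.869700
step 6 [3y] swap r/2=347/13712: DF=(1 − 347/13712·(0.976300+0.951200+0.933500+0.892900+0.869700))/(1+347/13712) = 2153/2500 ≈ 0.861200
step 7 [3.5y] bond c/2=33/800: DF=(4452739/4000000 − 33/800·(0.976300+0.951200+0.933500+0.892900+0.869700+0.861200))/(1+33/800) = 4259/5000 ≈ 0.851800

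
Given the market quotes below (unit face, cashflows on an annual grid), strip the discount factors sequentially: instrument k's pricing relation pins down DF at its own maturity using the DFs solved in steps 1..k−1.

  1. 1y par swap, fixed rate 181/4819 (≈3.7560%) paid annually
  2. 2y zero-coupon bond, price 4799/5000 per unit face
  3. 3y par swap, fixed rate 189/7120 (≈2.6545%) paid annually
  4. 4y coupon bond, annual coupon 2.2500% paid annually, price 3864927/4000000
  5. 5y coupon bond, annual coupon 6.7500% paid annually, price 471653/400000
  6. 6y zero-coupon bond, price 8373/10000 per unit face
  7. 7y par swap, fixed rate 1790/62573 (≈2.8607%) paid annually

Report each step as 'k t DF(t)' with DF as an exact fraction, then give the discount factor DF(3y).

1 1 4819/5000
2 2 4799/5000
3 3 2311/2500
4 4 8823/10000
5 5 8687/10000
6 6 8373/10000
7 7 821/1000
DF(3y) = 2311/2500 ≈ 0.924400

step 1 [1y] swap r/1=181/4819: DF=(1 − 181/4819·(0))/(1+181/4819) = 4819/5000 ≈ 0.963800
step 2 [2y] zero: DF = P = 4799/5000 ≈ 0.959800
step 3 [3y] swap r/1=189/7120: DF=(1 − 189/7120·(0.963800+0.959800))/(1+189/7120) = 2311/2500 ≈ 0.924400
step 4 [4y] bond c/1=9/400: DF=(3864927/4000000 − 9/400·(0.963800+0.959800+0.924400))/(1+9/400) = 8823/10000 ≈ 0.882300
step 5 [5y] bond c/1=27/400: DF=(471653/400000 − 27/400·(0.963800+0.959800+0.924400+0.882300))/(1+27/400) = 8687/10000 ≈ 0.868700
step 6 [6y] zero: DF = P = 8373/10000 ≈ 0.837300
step 7 [7y] swap r/1=1790/62573: DF=(1 − 1790/62573·(0.963800+0.959800+0.924400+0.882300+0.868700+0.837300))/(1+1790/62573) = 821/1000 ≈ 0.821000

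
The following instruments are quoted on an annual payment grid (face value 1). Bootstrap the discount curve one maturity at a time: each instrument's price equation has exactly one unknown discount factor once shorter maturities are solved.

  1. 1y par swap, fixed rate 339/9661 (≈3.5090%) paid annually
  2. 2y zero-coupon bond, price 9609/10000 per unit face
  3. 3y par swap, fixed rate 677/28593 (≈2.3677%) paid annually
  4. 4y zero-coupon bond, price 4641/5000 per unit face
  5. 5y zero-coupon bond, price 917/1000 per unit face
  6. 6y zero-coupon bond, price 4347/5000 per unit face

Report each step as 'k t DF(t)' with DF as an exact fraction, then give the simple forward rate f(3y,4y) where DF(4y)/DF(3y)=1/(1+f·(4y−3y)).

step 1 [1y] swap r/1=339/9661: DF=(1 − 339/9661·(0))/(1+339/9661) = 9661/10000 ≈ 0.966100
step 2 [2y] zero: DF = P = 9609/10000 ≈ 0.960900
step 3 [3y] swap r/1=677/28593: DF=(1 − 677/28593·(0.966100+0.960900))/(1+677/28593) = 9323/10000 ≈ 0.932300
step 4 [4y] zero: DF = P = 4641/5000 ≈ 0.928200
step 5 [5y] zero: DF = P = 917/1000 ≈ 0.917000
step 6 [6y] zero: DF = P = 4347/5000 ≈ 0.869400

1 1 9661/10000
2 2 9609/10000
3 3 9323/10000
4 4 4641/5000
5 5 917/1000
6 6 4347/5000
f(3y,4y) = ((9323/10000)/(4641/5000) − 1)/(1) = 41/9282 ≈ 0.4417%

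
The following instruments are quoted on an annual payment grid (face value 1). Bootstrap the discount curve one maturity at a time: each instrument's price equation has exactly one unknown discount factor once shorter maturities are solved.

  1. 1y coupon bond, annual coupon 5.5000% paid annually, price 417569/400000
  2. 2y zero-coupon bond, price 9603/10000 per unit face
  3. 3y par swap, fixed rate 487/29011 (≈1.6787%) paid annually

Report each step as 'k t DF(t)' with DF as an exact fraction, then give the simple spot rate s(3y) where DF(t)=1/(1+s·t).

1 1 1979/2000
2 2 9603/10000
3 3 9513/10000
s(3y) = (1/(9513/10000) − 1)/(3) = 487/28539 ≈ 1.7064%

step 1 [1y] bond c/1=11/200: DF=(417569/400000 − 11/200·(0))/(1+11/200) = 1979/2000 ≈ 0.989500
step 2 [2y] zero: DF = P = 9603/10000 ≈ 0.960300
step 3 [3y] swap r/1=487/29011: DF=(1 − 487/29011·(0.989500+0.960300))/(1+487/29011) = 9513/10000 ≈ 0.951300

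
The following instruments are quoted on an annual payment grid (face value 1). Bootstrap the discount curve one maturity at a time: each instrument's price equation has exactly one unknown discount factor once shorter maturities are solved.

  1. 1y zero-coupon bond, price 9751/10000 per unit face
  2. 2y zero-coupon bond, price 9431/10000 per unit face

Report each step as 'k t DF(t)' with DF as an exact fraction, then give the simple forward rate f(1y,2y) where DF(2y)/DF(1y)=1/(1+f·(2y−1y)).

1 1 9751/10000
2 2 9431/10000
f(1y,2y) = ((9751/10000)/(9431/10000) − 1)/(1) = 320/9431 ≈ 3.3931%

step 1 [1y] zero: DF = P = 9751/10000 ≈ 0.975100
step 2 [2y] zero: DF = P = 9431/10000 ≈ 0.943100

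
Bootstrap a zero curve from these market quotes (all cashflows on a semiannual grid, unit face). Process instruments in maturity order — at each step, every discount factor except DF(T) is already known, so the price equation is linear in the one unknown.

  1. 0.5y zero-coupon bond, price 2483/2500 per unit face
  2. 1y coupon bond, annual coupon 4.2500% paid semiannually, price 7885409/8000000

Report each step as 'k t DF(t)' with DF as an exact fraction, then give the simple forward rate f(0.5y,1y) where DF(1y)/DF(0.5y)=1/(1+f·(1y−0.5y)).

1 1/2 2483/2500
2 1 1889/2000
f(0.5y,1y) = ((2483/2500)/(1889/2000) − 1)/(1/2) = 974/9445 ≈ 10.3123%

step 1 [0.5y] zero: DF = P = 2483/2500 ≈ 0.993200
step 2 [1y] bond c/2=17/800: DF=(7885409/8000000 − 17/800·(0.993200))/(1+17/800) = 1889/2000 ≈ 0.944500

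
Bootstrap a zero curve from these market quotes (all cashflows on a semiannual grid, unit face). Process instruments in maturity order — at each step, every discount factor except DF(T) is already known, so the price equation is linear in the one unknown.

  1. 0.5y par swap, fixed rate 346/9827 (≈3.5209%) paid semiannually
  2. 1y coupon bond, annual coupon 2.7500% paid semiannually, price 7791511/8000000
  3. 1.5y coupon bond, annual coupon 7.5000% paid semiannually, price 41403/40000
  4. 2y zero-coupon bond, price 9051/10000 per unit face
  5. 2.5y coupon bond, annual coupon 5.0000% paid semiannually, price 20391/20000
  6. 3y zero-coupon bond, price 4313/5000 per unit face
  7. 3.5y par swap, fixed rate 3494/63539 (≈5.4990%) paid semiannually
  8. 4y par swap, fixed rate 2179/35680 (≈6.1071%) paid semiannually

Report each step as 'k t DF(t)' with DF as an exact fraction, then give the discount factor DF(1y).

1 1/2 9827/10000
2 1 4737/5000
3 3/2 9279/10000
4 2 9051/10000
5 5/2 9029/10000
6 3 4313/5000
7 7/2 8253/10000
8 4 7821/10000
DF(1y) = 4737/5000 ≈ 0.947400

step 1 [0.5y] swap r/2=173/9827: DF=(1 − 173/9827·(0))/(1+173/9827) = 9827/10000 ≈ 0.982700
step 2 [1y] bond c/2=11/800: DF=(7791511/8000000 − 11/800·(0.982700))/(1+11/800) = 4737/5000 ≈ 0.947400
step 3 [1.5y] bond c/2=3/80: DF=(41403/40000 − 3/80·(0.982700+0.947400))/(1+3/80) = 9279/10000 ≈ 0.927900
step 4 [2y] zero: DF = P = 9051/10000 ≈ 0.905100
step 5 [2.5y] bond c/2=1/40: DF=(20391/20000 − 1/40·(0.982700+0.947400+0.927900+0.905100))/(1+1/40) = 9029/10000 ≈ 0.902900
step 6 [3y] zero: DF = P = 4313/5000 ≈ 0.862600
step 7 [3.5y] swap r/2=1747/63539: DF=(1 − 1747/63539·(0.982700+0.947400+0.927900+0.905100+0.902900+0.862600))/(1+1747/63539) = 8253/10000 ≈ 0.825300
step 8 [4y] swap r/2=2179/71360: DF=(1 − 2179/71360·(0.982700+0.947400+0.927900+0.905100+0.902900+0.862600+0.825300))/(1+2179/71360) = 7821/10000 ≈ 0.782100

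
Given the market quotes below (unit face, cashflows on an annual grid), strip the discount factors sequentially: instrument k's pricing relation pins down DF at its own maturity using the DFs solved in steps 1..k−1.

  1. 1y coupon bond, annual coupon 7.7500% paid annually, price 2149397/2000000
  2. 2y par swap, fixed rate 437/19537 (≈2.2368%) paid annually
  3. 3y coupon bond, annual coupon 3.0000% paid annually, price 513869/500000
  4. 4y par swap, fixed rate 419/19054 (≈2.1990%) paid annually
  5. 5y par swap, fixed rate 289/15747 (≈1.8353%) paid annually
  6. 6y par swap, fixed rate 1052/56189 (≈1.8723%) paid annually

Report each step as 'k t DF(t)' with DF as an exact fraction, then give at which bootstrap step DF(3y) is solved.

1 1 4987/5000
2 2 9563/10000
3 3 9409/10000
4 4 4581/5000
5 5 9133/10000
6 6 2237/2500
DF(3y) is solved at step 3

step 1 [1y] bond c/1=31/400: DF=(2149397/2000000 − 31/400·(0))/(1+31/400) = 4987/5000 ≈ 0.997400
step 2 [2y] swap r/1=437/19537: DF=(1 − 437/19537·(0.997400))/(1+437/19537) = 9563/10000 ≈ 0.956300
step 3 [3y] bond c/1=3/100: DF=(513869/500000 − 3/100·(0.997400+0.956300))/(1+3/100) = 9409/10000 ≈ 0.940900
step 4 [4y] swap r/1=419/19054: DF=(1 − 419/19054·(0.997400+0.956300+0.940900))/(1+419/19054) = 4581/5000 ≈ 0.916200
step 5 [5y] swap r/1=289/15747: DF=(1 − 289/15747·(0.997400+0.956300+0.940900+0.916200))/(1+289/15747) = 9133/10000 ≈ 0.913300
step 6 [6y] swap r/1=1052/56189: DF=(1 − 1052/56189·(0.997400+0.956300+0.940900+0.916200+0.913300))/(1+1052/56189) = 2237/2500 ≈ 0.894800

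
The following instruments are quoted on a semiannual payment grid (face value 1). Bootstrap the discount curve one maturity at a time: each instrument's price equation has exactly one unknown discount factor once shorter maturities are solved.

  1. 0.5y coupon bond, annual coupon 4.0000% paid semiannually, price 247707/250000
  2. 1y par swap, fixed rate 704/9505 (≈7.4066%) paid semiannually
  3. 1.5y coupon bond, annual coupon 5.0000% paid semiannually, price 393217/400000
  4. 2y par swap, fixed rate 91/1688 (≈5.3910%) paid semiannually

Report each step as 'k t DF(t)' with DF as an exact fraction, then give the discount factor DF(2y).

step 1 [0.5y] bond c/2=1/50: DF=(247707/250000 − 1/50·(0))/(1+1/50) = 4857/5000 ≈ 0.971400
step 2 [1y] swap r/2=352/9505: DF=(1 − 352/9505·(0.971400))/(1+352/9505) = 581/625 ≈ 0.929600
step 3 [1.5y] bond c/2=1/40: DF=(393217/400000 − 1/40·(0.971400+0.929600))/(1+1/40) = 9127/10000 ≈ 0.912700
step 4 [2y] swap r/2=91/3376: DF=(1 − 91/3376·(0.971400+0.929600+0.912700))/(1+91/3376) = 8999/10000 ≈ 0.899900

1 1/2 4857/5000
2 1 581/625
3 3/2 9127/10000
4 2 8999/10000
DF(2y) = 8999/10000 ≈ 0.899900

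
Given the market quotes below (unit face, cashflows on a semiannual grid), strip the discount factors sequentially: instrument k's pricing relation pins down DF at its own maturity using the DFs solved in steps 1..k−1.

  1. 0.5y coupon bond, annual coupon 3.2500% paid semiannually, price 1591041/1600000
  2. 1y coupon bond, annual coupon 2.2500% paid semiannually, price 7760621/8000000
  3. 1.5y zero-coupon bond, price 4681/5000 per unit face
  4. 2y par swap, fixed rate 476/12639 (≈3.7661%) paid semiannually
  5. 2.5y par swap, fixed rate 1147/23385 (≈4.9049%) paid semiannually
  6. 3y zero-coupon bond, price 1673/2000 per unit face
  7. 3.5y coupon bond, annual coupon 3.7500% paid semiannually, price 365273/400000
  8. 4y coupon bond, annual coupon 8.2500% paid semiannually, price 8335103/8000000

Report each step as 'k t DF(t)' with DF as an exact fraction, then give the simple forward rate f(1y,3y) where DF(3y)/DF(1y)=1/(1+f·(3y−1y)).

1 1/2 1957/2000
2 1 2371/2500
3 3/2 4681/5000
4 2 4643/5000
5 5/2 8853/10000
6 3 1673/2000
7 7/2 7949/10000
8 4 7507/10000
f(1y,3y) = ((2371/2500)/(1673/2000) − 1)/(2) = 1119/16730 ≈ 6.6886%

step 1 [0.5y] bond c/2=13/800: DF=(1591041/1600000 − 13/800·(0))/(1+13/800) = 1957/2000 ≈ 0.978500
step 2 [1y] bond c/2=9/800: DF=(7760621/8000000 − 9/800·(0.978500))/(1+9/800) = 2371/2500 ≈ 0.948400
step 3 [1.5y] zero: DF = P = 4681/5000 ≈ 0.936200
step 4 [2y] swap r/2=238/12639: DF=(1 − 238/12639·(0.978500+0.948400+0.936200))/(1+238/12639) = 4643/5000 ≈ 0.928600
step 5 [2.5y] swap r/2=1147/46770: DF=(1 − 1147/46770·(0.978500+0.948400+0.936200+0.928600))/(1+1147/46770) = 8853/10000 ≈ 0.885300
step 6 [3y] zero: DF = P = 1673/2000 ≈ 0.836500
step 7 [3.5y] bond c/2=3/160: DF=(365273/400000 − 3/160·(0.978500+0.948400+0.936200+0.928600+0.885300+0.836500))/(1+3/160) = 7949/10000 ≈ 0.794900
step 8 [4y] bond c/2=33/800: DF=(8335103/8000000 − 33/800·(0.978500+0.948400+0.936200+0.928600+0.885300+0.836500+0.794900))/(1+33/800) = 7507/10000 ≈ 0.750700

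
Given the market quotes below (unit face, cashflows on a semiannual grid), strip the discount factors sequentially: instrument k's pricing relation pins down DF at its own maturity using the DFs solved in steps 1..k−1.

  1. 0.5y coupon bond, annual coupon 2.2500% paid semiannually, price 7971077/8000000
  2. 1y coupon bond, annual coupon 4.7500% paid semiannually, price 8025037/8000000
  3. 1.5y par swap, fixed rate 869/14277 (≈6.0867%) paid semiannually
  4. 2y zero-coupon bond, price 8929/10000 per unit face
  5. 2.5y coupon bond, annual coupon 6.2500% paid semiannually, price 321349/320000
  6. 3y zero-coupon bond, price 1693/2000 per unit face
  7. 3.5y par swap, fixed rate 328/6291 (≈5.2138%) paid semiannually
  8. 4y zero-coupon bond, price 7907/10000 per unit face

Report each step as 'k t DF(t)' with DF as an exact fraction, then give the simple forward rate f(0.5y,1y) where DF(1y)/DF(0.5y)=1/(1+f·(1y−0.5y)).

step 1 [0.5y] bond c/2=9/800: DF=(7971077/8000000 − 9/800·(0))/(1+9/800) = 9853/10000 ≈ 0.985300
step 2 [1y] bond c/2=19/800: DF=(8025037/8000000 − 19/800·(0.985300))/(1+19/800) = 957/1000 ≈ 0.957000
step 3 [1.5y] swap r/2=869/28554: DF=(1 − 869/28554·(0.985300+0.957000))/(1+869/28554) = 9131/10000 ≈ 0.913100
step 4 [2y] zero: DF = P = 8929/10000 ≈ 0.892900
step 5 [2.5y] bond c/2=1/32: DF=(321349/320000 − 1/32·(0.985300+0.957000+0.913100+0.892900))/(1+1/32) = 4301/5000 ≈ 0.860200
step 6 [3y] zero: DF = P = 1693/2000 ≈ 0.846500
step 7 [3.5y] swap r/2=164/6291: DF=(1 − 164/6291·(0.985300+0.957000+0.913100+0.892900+0.860200+0.846500))/(1+164/6291) = 209/250 ≈ 0.836000
step 8 [4y] zero: DF = P = 7907/10000 ≈ 0.790700

1 1/2 9853/10000
2 1 957/1000
3 3/2 9131/10000
4 2 8929/10000
5 5/2 4301/5000
6 3 1693/2000
7 7/2 209/250
8 4 7907/10000
f(0.5y,1y) = ((9853/10000)/(957/1000) − 1)/(1/2) = 283/4785 ≈ 5.9143%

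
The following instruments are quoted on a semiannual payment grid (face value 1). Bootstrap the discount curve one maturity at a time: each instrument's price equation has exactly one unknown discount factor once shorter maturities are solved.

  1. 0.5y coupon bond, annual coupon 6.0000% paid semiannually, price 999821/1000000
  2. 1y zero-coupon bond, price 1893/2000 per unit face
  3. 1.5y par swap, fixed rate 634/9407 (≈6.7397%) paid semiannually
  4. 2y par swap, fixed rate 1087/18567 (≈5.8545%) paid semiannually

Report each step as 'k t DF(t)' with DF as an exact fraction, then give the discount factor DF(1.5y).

1 1/2 9707/10000
2 1 1893/2000
3 3/2 9049/10000
4 2 8913/10000
DF(1.5y) = 9049/10000 ≈ 0.904900

step 1 [0.5y] bond c/2=3/100: DF=(999821/1000000 − 3/100·(0))/(1+3/100) = 9707/10000 ≈ 0.970700
step 2 [1y] zero: DF = P = 1893/2000 ≈ 0.946500
step 3 [1.5y] swap r/2=317/9407: DF=(1 − 317/9407·(0.970700+0.946500))/(1+317/9407) = 9049/10000 ≈ 0.904900
step 4 [2y] swap r/2=1087/37134: DF=(1 − 1087/37134·(0.970700+0.946500+0.904900))/(1+1087/37134) = 8913/10000 ≈ 0.891300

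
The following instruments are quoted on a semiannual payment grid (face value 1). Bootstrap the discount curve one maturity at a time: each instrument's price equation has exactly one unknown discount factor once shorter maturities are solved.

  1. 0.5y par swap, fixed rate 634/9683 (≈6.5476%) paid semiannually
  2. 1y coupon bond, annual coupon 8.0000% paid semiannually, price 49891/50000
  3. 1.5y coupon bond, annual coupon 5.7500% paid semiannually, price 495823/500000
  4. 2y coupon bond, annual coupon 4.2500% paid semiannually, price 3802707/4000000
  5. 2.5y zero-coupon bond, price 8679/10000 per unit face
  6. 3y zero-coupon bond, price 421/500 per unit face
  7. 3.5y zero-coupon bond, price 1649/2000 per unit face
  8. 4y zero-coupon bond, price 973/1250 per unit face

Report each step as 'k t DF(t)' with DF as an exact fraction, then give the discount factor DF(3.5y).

1 1/2 9683/10000
2 1 4611/5000
3 3/2 9111/10000
4 2 4363/5000
5 5/2 8679/10000
6 3 421/500
7 7/2 1649/2000
8 4 973/1250
DF(3.5y) = 1649/2000 ≈ 0.824500

step 1 [0.5y] swap r/2=317/9683: DF=(1 − 317/9683·(0))/(1+317/9683) = 9683/10000 ≈ 0.968300
step 2 [1y] bond c/2=1/25: DF=(49891/50000 − 1/25·(0.968300))/(1+1/25) = 4611/5000 ≈ 0.922200
step 3 [1.5y] bond c/2=23/800: DF=(495823/500000 − 23/800·(0.968300+0.922200))/(1+23/800) = 9111/10000 ≈ 0.911100
step 4 [2y] bond c/2=17/800: DF=(3802707/4000000 − 17/800·(0.968300+0.922200+0.911100))/(1+17/800) = 4363/5000 ≈ 0.872600
step 5 [2.5y] zero: DF = P = 8679/10000 ≈ 0.867900
step 6 [3y] zero: DF = P = 421/500 ≈ 0.842000
step 7 [3.5y] zero: DF = P = 1649/2000 ≈ 0.824500
step 8 [4y] zero: DF = P = 973/1250 ≈ 0.778400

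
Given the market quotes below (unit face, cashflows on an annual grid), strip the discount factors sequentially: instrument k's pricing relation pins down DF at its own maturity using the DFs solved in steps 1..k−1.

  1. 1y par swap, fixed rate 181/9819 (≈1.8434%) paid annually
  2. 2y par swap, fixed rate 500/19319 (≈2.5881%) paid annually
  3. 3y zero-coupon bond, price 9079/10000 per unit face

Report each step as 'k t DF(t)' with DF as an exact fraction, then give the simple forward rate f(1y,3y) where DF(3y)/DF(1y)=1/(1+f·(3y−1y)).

1 1 9819/10000
2 2 19/20
3 3 9079/10000
f(1y,3y) = ((9819/10000)/(9079/10000) − 1)/(2) = 370/9079 ≈ 4.0753%

step 1 [1y] swap r/1=181/9819: DF=(1 − 181/9819·(0))/(1+181/9819) = 9819/10000 ≈ 0.981900
step 2 [2y] swap r/1=500/19319: DF=(1 − 500/19319·(0.981900))/(1+500/19319) = 19/20 ≈ 0.950000
step 3 [3y] zero: DF = P = 9079/10000 ≈ 0.907900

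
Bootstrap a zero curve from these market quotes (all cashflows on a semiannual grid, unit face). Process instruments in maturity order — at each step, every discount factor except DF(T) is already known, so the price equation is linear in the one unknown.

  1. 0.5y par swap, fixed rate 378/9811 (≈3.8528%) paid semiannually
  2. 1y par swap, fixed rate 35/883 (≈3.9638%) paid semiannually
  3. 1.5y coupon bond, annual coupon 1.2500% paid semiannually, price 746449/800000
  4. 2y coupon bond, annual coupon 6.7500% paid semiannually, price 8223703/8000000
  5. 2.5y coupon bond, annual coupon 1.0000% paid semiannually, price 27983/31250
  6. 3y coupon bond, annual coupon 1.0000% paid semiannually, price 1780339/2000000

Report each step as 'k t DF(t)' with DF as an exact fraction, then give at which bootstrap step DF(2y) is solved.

1 1/2 9811/10000
2 1 1923/2000
3 3/2 572/625
4 2 9011/10000
5 5/2 8723/10000
6 3 8627/10000
DF(2y) is solved at step 4

step 1 [0.5y] swap r/2=189/9811: DF=(1 − 189/9811·(0))/(1+189/9811) = 9811/10000 ≈ 0.981100
step 2 [1y] swap r/2=35/1766: DF=(1 − 35/1766·(0.981100))/(1+35/1766) = 1923/2000 ≈ 0.961500
step 3 [1.5y] bond c/2=1/160: DF=(746449/800000 − 1/160·(0.981100+0.961500))/(1+1/160) = 572/625 ≈ 0.915200
step 4 [2y] bond c/2=27/800: DF=(8223703/8000000 − 27/800·(0.981100+0.961500+0.915200))/(1+27/800) = 9011/10000 ≈ 0.901100
step 5 [2.5y] bond c/2=1/200: DF=(27983/31250 − 1/200·(0.981100+0.961500+0.915200+0.901100))/(1+1/200) = 8723/10000 ≈ 0.872300
step 6 [3y] bond c/2=1/200: DF=(1780339/2000000 − 1/200·(0.981100+0.961500+0.915200+0.901100+0.872300))/(1+1/200) = 8627/10000 ≈ 0.862700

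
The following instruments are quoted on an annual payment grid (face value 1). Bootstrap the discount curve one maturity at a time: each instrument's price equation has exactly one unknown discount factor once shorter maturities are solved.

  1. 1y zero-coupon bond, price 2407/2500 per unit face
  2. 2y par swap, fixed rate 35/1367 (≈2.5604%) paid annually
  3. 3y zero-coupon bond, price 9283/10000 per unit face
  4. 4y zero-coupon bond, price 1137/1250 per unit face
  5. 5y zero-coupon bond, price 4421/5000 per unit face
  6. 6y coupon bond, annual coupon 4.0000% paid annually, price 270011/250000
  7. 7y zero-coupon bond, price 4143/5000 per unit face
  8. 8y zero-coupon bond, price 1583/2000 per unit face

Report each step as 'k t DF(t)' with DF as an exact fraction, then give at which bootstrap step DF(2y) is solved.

1 1 2407/2500
2 2 951/1000
3 3 9283/10000
4 4 1137/1250
5 5 4421/5000
6 6 4301/5000
7 7 4143/5000
8 8 1583/2000
DF(2y) is solved at step 2

step 1 [1y] zero: DF = P = 2407/2500 ≈ 0.962800
step 2 [2y] swap r/1=35/1367: DF=(1 − 35/1367·(0.962800))/(1+35/1367) = 951/1000 ≈ 0.951000
step 3 [3y] zero: DF = P = 9283/10000 ≈ 0.928300
step 4 [4y] zero: DF = P = 1137/1250 ≈ 0.909600
step 5 [5y] zero: DF = P = 4421/5000 ≈ 0.884200
step 6 [6y] bond c/1=1/25: DF=(270011/250000 − 1/25·(0.962800+0.951000+0.928300+0.909600+0.884200))/(1+1/25) = 4301/5000 ≈ 0.860200
step 7 [7y] zero: DF = P = 4143/5000 ≈ 0.828600
step 8 [8y] zero: DF = P = 1583/2000 ≈ 0.791500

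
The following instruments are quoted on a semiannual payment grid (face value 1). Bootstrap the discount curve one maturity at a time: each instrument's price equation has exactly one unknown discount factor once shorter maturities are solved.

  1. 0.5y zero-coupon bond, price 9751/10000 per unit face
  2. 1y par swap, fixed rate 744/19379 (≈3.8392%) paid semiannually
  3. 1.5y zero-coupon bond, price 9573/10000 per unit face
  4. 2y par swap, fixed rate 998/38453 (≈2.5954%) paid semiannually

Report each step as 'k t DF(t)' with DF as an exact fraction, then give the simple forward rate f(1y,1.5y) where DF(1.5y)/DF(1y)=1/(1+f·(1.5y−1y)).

step 1 [0.5y] zero: DF = P = 9751/10000 ≈ 0.975100
step 2 [1y] swap r/2=372/19379: DF=(1 − 372/19379·(0.975100))/(1+372/19379) = 2407/2500 ≈ 0.962800
step 3 [1.5y] zero: DF = P = 9573/10000 ≈ 0.957300
step 4 [2y] swap r/2=499/38453: DF=(1 − 499/38453·(0.975100+0.962800+0.957300))/(1+499/38453) = 9501/10000 ≈ 0.950100

1 1/2 9751/10000
2 1 2407/2500
3 3/2 9573/10000
4 2 9501/10000
f(1y,1.5y) = ((2407/2500)/(9573/10000) − 1)/(1/2) = 110/9573 ≈ 1.1491%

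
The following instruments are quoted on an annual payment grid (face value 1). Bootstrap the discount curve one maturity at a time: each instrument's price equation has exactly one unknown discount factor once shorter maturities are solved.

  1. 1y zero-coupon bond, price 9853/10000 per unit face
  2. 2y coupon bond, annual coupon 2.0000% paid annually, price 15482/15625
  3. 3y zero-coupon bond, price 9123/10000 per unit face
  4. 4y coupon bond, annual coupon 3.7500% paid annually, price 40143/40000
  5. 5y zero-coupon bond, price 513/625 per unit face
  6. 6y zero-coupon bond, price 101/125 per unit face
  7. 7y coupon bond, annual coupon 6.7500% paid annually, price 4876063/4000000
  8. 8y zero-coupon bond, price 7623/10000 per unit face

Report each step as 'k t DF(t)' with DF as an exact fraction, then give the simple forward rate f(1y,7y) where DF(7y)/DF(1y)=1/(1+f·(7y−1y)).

step 1 [1y] zero: DF = P = 9853/10000 ≈ 0.985300
step 2 [2y] bond c/1=1/50: DF=(15482/15625 − 1/50·(0.985300))/(1+1/50) = 9521/10000 ≈ 0.952100
step 3 [3y] zero: DF = P = 9123/10000 ≈ 0.912300
step 4 [4y] bond c/1=3/80: DF=(40143/40000 − 3/80·(0.985300+0.952100+0.912300))/(1+3/80) = 8643/10000 ≈ 0.864300
step 5 [5y] zero: DF = P = 513/625 ≈ 0.820800
step 6 [6y] zero: DF = P = 101/125 ≈ 0.808000
step 7 [7y] bond c/1=27/400: DF=(4876063/4000000 − 27/400·(0.985300+0.952100+0.912300+0.864300+0.820800+0.808000))/(1+27/400) = 8041/10000 ≈ 0.804100
step 8 [8y] zero: DF = P = 7623/10000 ≈ 0.762300

1 1 9853/10000
2 2 9521/10000
3 3 9123/10000
4 4 8643/10000
5 5 513/625
6 6 101/125
7 7 8041/10000
8 8 7623/10000
f(1y,7y) = ((9853/10000)/(8041/10000) − 1)/(6) = 302/8041 ≈ 3.7558%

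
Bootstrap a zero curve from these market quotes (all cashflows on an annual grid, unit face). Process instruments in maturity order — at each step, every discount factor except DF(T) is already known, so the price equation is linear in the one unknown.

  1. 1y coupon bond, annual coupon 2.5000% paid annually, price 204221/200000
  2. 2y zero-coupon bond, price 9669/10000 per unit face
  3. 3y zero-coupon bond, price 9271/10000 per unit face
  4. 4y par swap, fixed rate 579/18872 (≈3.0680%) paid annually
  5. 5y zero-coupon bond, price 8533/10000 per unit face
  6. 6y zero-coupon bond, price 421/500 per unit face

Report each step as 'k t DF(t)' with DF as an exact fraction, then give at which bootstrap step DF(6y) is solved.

step 1 [1y] bond c/1=1/40: DF=(204221/200000 − 1/40·(0))/(1+1/40) = 4981/5000 ≈ 0.996200
step 2 [2y] zero: DF = P = 9669/10000 ≈ 0.966900
step 3 [3y] zero: DF = P = 9271/10000 ≈ 0.927100
step 4 [4y] swap r/1=579/18872: DF=(1 − 579/18872·(0.996200+0.966900+0.927100))/(1+579/18872) = 4421/5000 ≈ 0.884200
step 5 [5y] zero: DF = P = 8533/10000 ≈ 0.853300
step 6 [6y] zero: DF = P = 421/500 ≈ 0.842000

1 1 4981/5000
2 2 9669/10000
3 3 9271/10000
4 4 4421/5000
5 5 8533/10000
6 6 421/500
DF(6y) is solved at step 6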